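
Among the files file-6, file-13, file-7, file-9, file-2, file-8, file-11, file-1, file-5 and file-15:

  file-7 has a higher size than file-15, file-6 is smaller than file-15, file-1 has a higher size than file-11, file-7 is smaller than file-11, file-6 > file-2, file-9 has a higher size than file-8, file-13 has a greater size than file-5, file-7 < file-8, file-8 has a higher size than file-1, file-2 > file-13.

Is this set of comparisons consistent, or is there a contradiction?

The single ordering file-5 < file-13 < file-2 < file-6 < file-15 < file-7 < file-11 < file-1 < file-8 < file-9 satisfies every listed relation, so no contradiction arises.

consistent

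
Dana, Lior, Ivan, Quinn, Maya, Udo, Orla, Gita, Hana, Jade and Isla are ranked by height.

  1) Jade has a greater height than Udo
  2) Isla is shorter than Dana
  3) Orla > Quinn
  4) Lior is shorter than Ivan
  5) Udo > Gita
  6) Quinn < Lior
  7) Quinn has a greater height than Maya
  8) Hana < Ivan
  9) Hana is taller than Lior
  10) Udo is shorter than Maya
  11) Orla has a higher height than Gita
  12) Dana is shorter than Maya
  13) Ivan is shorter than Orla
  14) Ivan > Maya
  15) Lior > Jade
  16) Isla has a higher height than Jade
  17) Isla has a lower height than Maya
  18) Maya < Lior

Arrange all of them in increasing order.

The consecutive links are each given: Gita < Udo; Udo < Jade; Jade < Isla; Isla < Dana; Dana < Maya; Maya < Quinn; Quinn < Lior; Lior < Hana; Hana < Ivan; Ivan < Orla.

Gita < Udo < Jade < Isla < Dana < Maya < Quinn < Lior < Hana < Ivan < Orla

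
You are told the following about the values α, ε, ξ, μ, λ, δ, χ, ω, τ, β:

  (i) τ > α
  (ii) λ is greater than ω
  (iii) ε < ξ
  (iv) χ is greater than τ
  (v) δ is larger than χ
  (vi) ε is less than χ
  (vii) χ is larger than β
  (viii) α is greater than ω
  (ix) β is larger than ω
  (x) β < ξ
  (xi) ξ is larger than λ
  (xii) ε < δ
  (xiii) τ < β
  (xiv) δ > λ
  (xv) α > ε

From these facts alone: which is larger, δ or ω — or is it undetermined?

δ

ω < α < τ < β < χ < δ, by transitivity through α, τ, β, χ.
So δ is larger.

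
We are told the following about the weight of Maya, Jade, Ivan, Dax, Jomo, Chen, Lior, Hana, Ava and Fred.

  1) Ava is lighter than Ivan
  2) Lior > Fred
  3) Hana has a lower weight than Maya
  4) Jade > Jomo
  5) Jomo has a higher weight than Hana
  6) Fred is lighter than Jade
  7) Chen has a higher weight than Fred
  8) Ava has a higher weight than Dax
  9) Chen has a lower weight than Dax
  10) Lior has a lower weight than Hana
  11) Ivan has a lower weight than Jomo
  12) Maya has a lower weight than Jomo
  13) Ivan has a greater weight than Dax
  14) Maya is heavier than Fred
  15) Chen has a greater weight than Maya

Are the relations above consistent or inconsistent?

consistent

The single ordering Fred < Lior < Hana < Maya < Chen < Dax < Ava < Ivan < Jomo < Jade satisfies every listed relation, so no contradiction arises.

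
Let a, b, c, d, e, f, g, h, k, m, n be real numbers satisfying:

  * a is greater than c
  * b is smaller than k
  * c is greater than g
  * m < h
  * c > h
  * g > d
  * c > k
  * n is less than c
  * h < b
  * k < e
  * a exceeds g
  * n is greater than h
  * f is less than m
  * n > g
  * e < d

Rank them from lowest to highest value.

f < m < h < b < k < e < d < g < n < c < a

The consecutive links are each given: f < m; m < h; h < b; b < k; k < e; e < d; d < g; g < n; n < c; c < a.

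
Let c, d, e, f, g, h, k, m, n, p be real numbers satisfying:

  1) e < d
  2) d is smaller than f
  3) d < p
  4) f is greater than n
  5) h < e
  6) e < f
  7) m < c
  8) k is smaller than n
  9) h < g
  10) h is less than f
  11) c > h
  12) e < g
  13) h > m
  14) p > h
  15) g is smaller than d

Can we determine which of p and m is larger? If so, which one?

p

m < h and h < e give m < e.
Then e < g extends the chain to g.
Then g < d extends the chain to d.
Then d < p extends the chain to p.
So p is larger.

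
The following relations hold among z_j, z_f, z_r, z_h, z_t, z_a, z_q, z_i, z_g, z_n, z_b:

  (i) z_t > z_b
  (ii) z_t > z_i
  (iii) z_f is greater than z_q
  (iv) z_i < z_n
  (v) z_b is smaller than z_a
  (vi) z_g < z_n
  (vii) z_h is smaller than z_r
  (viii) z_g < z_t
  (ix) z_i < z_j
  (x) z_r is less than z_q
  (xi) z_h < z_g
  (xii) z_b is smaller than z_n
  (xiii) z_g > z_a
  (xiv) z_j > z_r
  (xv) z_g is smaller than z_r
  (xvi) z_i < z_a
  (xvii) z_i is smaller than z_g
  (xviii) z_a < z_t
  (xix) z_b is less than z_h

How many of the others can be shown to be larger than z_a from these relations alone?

From z_a the given relations immediately reach z_g, z_t.
From those, z_r, z_n — 4 in total.
From those, z_q, z_j — 6 in total.
From those, z_f — 7 in total.
No other element is forced above z_a by the given relations, so the count is 7.

7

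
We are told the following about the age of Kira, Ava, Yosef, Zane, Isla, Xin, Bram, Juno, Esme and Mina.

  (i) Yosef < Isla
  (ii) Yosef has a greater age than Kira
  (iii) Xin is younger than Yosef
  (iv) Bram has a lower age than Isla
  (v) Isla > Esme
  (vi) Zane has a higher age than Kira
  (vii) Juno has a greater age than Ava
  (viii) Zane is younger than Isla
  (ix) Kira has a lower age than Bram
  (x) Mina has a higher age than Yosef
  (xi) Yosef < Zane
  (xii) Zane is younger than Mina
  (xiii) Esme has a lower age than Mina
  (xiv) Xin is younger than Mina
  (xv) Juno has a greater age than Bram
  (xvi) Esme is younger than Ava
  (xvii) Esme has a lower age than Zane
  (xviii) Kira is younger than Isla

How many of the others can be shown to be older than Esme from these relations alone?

5

The elements the relations force above Esme are Zane, Mina, Isla, Ava, Juno — no chain reaches any other.
That is 5.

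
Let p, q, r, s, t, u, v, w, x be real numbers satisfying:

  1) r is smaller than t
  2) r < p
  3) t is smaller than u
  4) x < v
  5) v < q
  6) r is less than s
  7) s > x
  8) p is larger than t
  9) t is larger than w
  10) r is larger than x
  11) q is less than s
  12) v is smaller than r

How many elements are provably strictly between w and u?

Chaining upward from w reaches: t, p.
Chaining downward from u reaches: x, v, r, t.
Strictly between w and u are those in both lists: t — 1 element.

1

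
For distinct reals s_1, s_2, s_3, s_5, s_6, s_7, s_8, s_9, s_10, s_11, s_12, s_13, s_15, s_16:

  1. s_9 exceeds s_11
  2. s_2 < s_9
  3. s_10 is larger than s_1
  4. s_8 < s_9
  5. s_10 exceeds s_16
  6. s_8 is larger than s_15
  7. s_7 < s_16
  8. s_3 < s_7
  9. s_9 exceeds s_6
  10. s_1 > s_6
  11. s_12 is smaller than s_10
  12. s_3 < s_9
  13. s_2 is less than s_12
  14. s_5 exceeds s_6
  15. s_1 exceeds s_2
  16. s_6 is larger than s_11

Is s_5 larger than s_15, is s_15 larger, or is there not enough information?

undetermined

Following every chain through s_15: above s_15 we get s_8, s_9.
s_5 is not reached, and no chain runs the other way from s_5 to s_15.
So the given relations leave the order of s_15 and s_5 undetermined.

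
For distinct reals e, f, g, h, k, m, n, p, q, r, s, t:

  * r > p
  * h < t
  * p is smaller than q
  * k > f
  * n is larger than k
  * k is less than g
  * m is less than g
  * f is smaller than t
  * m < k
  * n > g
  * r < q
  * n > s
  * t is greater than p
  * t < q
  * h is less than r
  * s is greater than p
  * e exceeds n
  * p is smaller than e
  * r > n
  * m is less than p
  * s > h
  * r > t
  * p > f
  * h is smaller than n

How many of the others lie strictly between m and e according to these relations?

The relations place m below e. An element lies strictly between them when it is forced above m and also forced below e.
Above m: {p, k, g, s, n, t, r, q}. Below e: {f, p, h, k, g, s, n}.
Intersection: {p, k, g, s, n} — 5.

5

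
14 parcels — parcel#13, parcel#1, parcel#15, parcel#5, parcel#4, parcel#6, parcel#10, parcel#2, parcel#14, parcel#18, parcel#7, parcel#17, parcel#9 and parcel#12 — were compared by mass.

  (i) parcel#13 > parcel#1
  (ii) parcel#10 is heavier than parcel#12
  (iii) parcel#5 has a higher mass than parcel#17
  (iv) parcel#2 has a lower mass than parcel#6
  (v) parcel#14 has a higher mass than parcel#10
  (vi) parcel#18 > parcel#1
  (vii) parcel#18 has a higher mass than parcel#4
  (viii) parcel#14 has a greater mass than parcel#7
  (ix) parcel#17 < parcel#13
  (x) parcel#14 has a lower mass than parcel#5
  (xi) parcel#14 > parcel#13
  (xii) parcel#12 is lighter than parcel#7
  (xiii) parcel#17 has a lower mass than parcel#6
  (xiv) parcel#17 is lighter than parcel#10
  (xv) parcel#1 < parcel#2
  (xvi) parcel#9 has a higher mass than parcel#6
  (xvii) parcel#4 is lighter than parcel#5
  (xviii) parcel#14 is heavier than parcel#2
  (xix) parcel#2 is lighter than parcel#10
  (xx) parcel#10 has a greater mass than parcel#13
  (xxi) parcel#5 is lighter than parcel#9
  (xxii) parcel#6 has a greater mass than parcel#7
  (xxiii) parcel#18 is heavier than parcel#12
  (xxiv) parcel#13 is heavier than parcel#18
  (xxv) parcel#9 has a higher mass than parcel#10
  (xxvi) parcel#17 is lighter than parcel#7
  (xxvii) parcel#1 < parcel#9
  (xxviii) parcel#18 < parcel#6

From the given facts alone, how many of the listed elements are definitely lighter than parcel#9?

12

From parcel#9 the given relations immediately reach parcel#1, parcel#10, parcel#6, parcel#5.
From those, parcel#12, parcel#4, parcel#17, parcel#18, parcel#13, parcel#2, parcel#7, parcel#14 — 12 in total.
No other element is forced below parcel#9 by the given relations, so the count is 12.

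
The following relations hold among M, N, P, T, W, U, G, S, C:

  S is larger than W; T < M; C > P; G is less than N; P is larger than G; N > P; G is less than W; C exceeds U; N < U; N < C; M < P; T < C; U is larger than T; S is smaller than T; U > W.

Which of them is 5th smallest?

M

Piecing the relations together gives one ordering: G < W < S < T < M < P < N < U < C.
Counting 5 from the smallest end gives M.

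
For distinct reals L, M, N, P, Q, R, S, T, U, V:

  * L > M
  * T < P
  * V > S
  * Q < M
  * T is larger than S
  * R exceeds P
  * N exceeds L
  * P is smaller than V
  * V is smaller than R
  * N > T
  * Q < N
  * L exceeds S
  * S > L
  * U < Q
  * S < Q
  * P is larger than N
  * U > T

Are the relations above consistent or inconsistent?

inconsistent

We have L < S stated directly, yet also S < T < U < Q < M < L by chaining the others — so S < L. Contradiction.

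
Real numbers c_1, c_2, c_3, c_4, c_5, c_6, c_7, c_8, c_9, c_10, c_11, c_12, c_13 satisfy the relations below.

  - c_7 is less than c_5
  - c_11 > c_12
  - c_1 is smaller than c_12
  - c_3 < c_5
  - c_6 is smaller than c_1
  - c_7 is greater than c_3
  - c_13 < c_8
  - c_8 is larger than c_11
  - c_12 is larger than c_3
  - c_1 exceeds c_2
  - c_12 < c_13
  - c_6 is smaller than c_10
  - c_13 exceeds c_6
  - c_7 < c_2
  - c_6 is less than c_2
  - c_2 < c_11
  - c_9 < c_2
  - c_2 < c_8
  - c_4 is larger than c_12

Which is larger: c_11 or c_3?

The relevant relations are c_3 < c_7; c_7 < c_2; c_2 < c_1; c_1 < c_12; c_12 < c_11.
Chaining these gives c_3 < c_7 < c_2 < c_1 < c_12 < c_11.
So c_3 < c_11; c_11 is the larger of the two.

c_11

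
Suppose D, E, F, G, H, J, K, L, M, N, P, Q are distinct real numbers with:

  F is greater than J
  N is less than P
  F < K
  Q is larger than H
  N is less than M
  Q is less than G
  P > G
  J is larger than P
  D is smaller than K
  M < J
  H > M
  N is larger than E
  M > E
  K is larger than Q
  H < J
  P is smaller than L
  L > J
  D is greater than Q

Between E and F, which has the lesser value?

E

The relevant relations are E < N; N < M; M < H; H < Q; Q < G; G < P; P < J; J < F.
Chaining these gives E < N < M < H < Q < G < P < J < F.
So E < F; E is the smaller of the two.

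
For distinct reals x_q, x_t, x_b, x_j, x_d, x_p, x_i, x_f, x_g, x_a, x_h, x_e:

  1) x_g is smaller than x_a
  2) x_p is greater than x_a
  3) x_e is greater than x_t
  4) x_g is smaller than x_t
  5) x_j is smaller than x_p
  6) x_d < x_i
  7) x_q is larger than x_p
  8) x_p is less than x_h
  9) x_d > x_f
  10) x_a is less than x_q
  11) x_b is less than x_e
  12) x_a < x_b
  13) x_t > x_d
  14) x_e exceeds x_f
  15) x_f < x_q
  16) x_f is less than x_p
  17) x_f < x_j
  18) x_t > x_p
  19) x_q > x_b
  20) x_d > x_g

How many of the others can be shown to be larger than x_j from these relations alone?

5

From x_j the given relations immediately reach x_p.
From those, x_t, x_q, x_h — 4 in total.
From those, x_e — 5 in total.
No other element is forced above x_j by the given relations, so the count is 5.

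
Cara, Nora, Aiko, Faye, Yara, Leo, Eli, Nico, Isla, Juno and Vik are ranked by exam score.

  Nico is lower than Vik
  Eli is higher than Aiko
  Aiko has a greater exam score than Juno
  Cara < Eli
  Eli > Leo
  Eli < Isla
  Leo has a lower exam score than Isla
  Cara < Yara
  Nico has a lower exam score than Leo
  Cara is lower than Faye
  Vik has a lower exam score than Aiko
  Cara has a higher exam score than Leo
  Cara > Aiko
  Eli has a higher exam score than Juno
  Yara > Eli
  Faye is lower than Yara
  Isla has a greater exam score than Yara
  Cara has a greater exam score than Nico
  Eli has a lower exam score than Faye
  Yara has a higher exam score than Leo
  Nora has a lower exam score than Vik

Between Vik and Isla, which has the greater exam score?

Link the given pairs in sequence: Vik < Aiko; Aiko < Cara; Cara < Eli; Eli < Faye; Faye < Yara; Yara < Isla.
Chaining these gives Vik < Aiko < Cara < Eli < Faye < Yara < Isla.
So Vik < Isla; Isla is the higher of the two.

Isla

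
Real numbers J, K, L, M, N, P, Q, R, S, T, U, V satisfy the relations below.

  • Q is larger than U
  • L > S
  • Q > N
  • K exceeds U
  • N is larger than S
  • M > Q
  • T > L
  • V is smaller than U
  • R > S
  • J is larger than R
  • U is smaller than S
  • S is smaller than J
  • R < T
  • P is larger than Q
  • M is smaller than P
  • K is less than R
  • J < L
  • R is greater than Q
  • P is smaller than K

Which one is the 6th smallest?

M

Piecing the relations together gives one ordering: V < U < S < N < Q < M < P < K < R < J < L < T.
The 6th smallest is M.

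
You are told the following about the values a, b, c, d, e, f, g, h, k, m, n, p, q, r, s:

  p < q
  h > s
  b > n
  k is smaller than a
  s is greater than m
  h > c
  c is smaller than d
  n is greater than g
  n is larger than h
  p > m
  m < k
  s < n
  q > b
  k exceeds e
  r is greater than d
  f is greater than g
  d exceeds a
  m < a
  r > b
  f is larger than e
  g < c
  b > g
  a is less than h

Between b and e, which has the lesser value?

Link the given pairs in sequence: e < k; k < a; a < h; h < n; n < b.
Together: e < k < a < h < n < b.
So e < b; e is the smaller of the two.

e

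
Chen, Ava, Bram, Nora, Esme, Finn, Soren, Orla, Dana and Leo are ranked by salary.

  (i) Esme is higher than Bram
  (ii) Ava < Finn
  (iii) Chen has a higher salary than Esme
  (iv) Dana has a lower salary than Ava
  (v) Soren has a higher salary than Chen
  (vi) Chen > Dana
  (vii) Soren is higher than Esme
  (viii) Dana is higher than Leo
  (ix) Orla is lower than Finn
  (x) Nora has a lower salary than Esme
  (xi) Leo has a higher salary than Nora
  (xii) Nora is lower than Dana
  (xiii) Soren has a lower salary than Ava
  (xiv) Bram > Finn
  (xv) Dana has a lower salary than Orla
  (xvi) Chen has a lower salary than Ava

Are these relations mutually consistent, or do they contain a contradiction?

Chaining the given relations yields Finn < Bram < Esme < Chen < Soren < Ava, so Finn < Ava. But one relation states Ava < Finn. These cannot both hold.

inconsistent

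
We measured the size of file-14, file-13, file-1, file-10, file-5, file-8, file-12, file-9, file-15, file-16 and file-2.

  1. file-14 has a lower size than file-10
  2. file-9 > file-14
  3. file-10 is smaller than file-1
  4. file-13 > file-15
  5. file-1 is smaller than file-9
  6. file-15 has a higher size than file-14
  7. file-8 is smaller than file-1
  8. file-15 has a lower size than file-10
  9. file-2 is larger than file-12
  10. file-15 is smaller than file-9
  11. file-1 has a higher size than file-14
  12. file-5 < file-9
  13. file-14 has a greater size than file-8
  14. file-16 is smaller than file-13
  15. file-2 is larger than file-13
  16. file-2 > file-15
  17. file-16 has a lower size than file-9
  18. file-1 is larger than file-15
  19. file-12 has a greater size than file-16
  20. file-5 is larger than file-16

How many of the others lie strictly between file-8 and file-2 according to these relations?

Chaining upward from file-8 reaches: file-14, file-15, file-13, file-10, file-1, file-9.
Chaining downward from file-2 reaches: file-16, file-14, file-12, file-15, file-13.
Strictly between file-8 and file-2 are those in both lists: file-14, file-15, file-13 — 3 elements.

3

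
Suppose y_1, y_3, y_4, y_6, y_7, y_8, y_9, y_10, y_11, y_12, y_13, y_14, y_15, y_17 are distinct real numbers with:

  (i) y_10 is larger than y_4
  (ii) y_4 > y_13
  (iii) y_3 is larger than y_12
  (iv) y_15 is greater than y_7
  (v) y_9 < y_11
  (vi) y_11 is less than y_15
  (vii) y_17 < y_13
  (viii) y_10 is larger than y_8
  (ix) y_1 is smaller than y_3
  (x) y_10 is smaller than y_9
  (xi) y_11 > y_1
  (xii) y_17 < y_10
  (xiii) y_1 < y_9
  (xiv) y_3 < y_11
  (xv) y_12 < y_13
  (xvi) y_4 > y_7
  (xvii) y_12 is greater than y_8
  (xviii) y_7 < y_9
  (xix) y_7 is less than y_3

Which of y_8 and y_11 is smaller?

y_8 < y_12 and y_12 < y_13 give y_8 < y_13.
Then y_13 < y_4 extends the chain to y_4.
Then y_4 < y_10 extends the chain to y_10.
Then y_10 < y_9 extends the chain to y_9.
With y_9 < y_11: y_8 < y_12 < y_13 < y_4 < y_10 < y_9 < y_11.
So y_8 < y_11; y_8 is the smaller of the two.

y_8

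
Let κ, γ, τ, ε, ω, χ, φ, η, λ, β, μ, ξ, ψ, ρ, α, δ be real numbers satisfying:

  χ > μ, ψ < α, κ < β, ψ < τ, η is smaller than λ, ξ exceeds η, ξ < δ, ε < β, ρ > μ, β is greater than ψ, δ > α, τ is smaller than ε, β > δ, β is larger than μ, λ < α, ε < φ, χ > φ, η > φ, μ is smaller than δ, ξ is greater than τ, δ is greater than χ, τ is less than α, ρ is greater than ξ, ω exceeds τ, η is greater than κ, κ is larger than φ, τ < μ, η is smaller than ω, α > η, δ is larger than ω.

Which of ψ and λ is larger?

λ

ψ < τ < ε < φ < κ < η < λ, by transitivity through τ, ε, φ, κ, η.
So ψ < λ; λ is the larger of the two.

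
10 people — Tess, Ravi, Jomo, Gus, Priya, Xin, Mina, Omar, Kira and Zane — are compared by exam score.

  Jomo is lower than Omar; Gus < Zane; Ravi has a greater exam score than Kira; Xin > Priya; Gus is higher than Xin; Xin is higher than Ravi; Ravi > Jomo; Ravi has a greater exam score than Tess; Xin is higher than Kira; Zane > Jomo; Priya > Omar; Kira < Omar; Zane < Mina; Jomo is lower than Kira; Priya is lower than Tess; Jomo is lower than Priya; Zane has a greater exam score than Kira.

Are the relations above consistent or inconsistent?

consistent

Every relation is compatible with Jomo < Kira < Omar < Priya < Tess < Ravi < Xin < Gus < Zane < Mina; the set is consistent.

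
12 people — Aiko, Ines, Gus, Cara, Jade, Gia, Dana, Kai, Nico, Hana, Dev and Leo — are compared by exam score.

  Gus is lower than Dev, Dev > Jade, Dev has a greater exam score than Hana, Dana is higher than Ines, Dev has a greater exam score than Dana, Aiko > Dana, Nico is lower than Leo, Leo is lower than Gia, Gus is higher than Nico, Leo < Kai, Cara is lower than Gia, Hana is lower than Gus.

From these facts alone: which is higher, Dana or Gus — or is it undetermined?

undetermined

Following every chain through Dana: above Dana we get Aiko, Dev; below Dana we get Ines.
Gus is not reached, and no chain runs the other way from Gus to Dana.
So the given relations leave the order of Dana and Gus undetermined.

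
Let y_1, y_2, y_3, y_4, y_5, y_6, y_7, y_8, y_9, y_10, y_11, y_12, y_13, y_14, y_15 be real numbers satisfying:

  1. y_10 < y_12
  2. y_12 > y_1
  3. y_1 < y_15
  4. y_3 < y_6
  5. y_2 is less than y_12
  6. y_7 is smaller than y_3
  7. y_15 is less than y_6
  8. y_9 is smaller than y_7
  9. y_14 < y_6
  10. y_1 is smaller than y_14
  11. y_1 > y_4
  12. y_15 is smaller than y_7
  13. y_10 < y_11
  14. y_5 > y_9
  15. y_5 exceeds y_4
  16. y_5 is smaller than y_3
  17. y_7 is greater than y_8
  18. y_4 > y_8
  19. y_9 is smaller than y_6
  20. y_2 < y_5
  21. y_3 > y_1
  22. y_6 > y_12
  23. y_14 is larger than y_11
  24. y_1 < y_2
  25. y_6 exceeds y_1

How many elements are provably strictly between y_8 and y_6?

9

The relations place y_8 below y_6. An element lies strictly between them when it is forced above y_8 and also forced below y_6.
Above y_8: {y_4, y_1, y_2, y_15, y_12, y_7, y_14, y_5, y_3}. Below y_6: {y_10, y_4, y_1, y_9, y_11, y_2, y_15, y_12, y_7, y_14, y_5, y_3}.
Intersection: {y_4, y_1, y_2, y_15, y_12, y_7, y_14, y_5, y_3} — 9.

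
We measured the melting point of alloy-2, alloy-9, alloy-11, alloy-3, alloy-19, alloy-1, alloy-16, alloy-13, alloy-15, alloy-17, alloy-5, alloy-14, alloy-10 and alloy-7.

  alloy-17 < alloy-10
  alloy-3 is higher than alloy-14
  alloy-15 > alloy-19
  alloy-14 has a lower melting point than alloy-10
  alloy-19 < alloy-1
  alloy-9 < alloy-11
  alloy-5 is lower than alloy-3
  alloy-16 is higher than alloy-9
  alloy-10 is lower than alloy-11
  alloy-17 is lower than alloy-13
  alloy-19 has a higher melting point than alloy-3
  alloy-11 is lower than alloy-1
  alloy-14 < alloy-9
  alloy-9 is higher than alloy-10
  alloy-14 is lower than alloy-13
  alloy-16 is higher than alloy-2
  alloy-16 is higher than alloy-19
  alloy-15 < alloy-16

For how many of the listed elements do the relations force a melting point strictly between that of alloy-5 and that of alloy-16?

3

The relations place alloy-5 below alloy-16. An element lies strictly between them when it is forced above alloy-5 and also forced below alloy-16.
Above alloy-5: {alloy-3, alloy-19, alloy-15, alloy-1}. Below alloy-16: {alloy-17, alloy-14, alloy-10, alloy-3, alloy-2, alloy-9, alloy-19, alloy-15}.
Intersection: {alloy-3, alloy-19, alloy-15} — 3.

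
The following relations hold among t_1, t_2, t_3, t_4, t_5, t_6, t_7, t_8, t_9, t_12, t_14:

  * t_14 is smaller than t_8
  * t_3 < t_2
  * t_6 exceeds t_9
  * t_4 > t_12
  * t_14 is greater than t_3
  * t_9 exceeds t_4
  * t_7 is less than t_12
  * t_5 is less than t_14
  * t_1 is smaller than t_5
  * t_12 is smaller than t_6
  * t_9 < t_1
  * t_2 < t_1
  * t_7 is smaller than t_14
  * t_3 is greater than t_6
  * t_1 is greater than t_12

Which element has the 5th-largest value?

t_2

The consecutive relations fix a unique order: t_7 < t_12 < t_4 < t_9 < t_6 < t_3 < t_2 < t_1 < t_5 < t_14 < t_8.
The 5th largest is t_2.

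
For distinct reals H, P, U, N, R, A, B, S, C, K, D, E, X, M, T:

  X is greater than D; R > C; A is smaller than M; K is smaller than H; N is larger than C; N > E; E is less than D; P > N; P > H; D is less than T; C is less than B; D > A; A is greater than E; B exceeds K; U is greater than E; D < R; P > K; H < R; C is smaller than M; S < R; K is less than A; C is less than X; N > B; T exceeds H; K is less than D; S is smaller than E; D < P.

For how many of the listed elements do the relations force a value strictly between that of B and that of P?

Chaining upward from B reaches: N.
Chaining downward from P reaches: S, K, C, E, A, D, N, H.
Strictly between B and P are those in both lists: N — 1 element.

1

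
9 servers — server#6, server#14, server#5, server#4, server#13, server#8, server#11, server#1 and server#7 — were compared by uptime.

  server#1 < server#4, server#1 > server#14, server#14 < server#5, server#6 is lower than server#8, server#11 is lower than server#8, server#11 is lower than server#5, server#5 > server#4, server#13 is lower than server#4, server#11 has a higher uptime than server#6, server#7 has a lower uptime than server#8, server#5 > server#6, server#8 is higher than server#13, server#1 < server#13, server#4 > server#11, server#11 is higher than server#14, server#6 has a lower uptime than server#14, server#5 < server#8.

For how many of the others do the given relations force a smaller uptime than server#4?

The elements the relations force below server#4 are server#6, server#14, server#1, server#11, server#13 — no chain reaches any other.
That is 5.

5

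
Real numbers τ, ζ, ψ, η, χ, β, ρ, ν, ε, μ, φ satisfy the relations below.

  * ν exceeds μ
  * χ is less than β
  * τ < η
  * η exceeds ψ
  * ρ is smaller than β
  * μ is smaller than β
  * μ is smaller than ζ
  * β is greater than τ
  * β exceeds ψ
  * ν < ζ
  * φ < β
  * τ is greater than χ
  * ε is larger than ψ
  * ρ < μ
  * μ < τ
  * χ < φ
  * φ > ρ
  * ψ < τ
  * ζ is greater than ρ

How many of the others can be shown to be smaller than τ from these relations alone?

4

The elements the relations force below τ are ρ, χ, μ, ψ — no chain reaches any other.
That is 4.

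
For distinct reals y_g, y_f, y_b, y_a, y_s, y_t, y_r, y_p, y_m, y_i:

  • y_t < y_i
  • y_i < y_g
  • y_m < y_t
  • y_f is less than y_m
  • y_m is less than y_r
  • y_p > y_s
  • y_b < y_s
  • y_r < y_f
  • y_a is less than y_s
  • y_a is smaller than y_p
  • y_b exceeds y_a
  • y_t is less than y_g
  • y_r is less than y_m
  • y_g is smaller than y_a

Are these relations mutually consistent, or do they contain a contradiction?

inconsistent

We have y_m < y_r stated directly, yet also y_r < y_f < y_m by chaining the others — so y_r < y_m. Contradiction.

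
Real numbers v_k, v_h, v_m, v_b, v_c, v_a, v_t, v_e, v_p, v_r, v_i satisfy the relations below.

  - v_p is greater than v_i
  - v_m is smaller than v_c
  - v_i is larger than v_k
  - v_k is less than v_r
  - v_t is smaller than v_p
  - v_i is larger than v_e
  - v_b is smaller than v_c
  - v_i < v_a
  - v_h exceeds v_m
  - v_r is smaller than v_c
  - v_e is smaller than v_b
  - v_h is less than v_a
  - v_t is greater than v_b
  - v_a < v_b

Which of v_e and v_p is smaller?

v_e < v_i < v_a < v_b < v_t < v_p, by transitivity through v_i, v_a, v_b, v_t.
So v_e < v_p; v_e is the smaller of the two.

v_e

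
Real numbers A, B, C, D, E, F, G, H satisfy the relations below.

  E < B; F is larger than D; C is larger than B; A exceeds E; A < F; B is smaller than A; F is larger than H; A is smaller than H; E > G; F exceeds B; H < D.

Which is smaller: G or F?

The relevant relations are G < E; E < B; B < A; A < H; H < F.
Chaining these gives G < E < B < A < H < F.
So G < F; G is the smaller of the two.

G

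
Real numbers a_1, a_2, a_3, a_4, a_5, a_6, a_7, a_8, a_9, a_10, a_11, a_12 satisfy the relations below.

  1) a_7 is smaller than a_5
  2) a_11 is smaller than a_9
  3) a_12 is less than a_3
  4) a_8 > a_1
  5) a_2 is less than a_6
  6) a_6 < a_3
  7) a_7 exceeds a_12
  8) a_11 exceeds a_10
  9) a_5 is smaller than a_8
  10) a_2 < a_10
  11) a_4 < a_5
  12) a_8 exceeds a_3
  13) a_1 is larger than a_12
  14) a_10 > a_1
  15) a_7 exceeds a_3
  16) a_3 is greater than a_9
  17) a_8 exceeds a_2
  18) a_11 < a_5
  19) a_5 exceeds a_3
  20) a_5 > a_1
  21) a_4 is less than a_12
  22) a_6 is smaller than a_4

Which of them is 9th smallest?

a_3

Piecing the relations together gives one ordering: a_2 < a_6 < a_4 < a_12 < a_1 < a_10 < a_11 < a_9 < a_3 < a_7 < a_5 < a_8.
The 9th smallest is a_3.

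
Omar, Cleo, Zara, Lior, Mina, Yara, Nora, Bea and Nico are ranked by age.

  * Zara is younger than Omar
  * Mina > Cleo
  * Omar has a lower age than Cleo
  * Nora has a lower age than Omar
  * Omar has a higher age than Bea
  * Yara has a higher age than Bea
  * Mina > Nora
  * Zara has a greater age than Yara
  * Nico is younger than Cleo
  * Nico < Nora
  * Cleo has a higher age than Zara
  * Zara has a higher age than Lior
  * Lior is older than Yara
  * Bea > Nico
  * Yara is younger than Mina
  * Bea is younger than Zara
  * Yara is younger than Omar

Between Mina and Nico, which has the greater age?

Mina

Nico < Bea and Bea < Yara give Nico < Yara.
Then Yara < Lior extends the chain to Lior.
Then Lior < Zara extends the chain to Zara.
With Zara < Omar: Nico < Bea < Yara < Lior < Zara < Omar.
Then Omar < Cleo extends the chain to Cleo.
With Cleo < Mina: Nico < Bea < Yara < Lior < Zara < Omar < Cleo < Mina.
So Nico < Mina; Mina is the older of the two.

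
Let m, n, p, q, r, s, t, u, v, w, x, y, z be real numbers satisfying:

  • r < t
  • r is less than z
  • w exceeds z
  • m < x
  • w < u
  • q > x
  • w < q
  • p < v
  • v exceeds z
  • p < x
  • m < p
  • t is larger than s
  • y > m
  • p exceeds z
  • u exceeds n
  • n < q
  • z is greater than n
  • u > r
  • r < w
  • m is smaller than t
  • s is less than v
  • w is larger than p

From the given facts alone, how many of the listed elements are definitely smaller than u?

6

The elements the relations force below u are n, r, m, z, p, w — no chain reaches any other.
That is 6.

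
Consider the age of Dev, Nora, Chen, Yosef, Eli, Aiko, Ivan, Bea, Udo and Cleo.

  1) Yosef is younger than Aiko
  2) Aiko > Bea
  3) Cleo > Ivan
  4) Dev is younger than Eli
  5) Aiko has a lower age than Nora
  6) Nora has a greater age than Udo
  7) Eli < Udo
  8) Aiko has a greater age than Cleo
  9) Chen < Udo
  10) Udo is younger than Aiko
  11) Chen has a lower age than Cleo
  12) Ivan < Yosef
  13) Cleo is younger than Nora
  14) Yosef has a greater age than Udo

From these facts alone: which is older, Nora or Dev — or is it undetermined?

Nora

Link the given pairs in sequence: Dev < Eli; Eli < Udo; Udo < Yosef; Yosef < Aiko; Aiko < Nora.
Together: Dev < Eli < Udo < Yosef < Aiko < Nora.
So Nora is older.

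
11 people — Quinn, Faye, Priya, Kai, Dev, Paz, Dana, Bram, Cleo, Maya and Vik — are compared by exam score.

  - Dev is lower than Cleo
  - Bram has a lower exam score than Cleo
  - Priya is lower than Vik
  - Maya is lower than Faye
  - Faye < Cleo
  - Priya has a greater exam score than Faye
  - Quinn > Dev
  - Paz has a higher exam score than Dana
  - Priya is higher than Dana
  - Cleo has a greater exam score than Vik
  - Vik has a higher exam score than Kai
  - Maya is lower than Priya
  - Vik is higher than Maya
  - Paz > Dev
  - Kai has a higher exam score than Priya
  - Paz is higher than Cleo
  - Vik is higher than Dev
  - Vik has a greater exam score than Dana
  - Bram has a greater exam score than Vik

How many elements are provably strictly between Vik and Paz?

2

Chaining upward from Vik reaches: Bram, Cleo.
Chaining downward from Paz reaches: Maya, Faye, Dana, Dev, Priya, Kai, Bram, Cleo.
Strictly between Vik and Paz are those in both lists: Bram, Cleo — 2 elements.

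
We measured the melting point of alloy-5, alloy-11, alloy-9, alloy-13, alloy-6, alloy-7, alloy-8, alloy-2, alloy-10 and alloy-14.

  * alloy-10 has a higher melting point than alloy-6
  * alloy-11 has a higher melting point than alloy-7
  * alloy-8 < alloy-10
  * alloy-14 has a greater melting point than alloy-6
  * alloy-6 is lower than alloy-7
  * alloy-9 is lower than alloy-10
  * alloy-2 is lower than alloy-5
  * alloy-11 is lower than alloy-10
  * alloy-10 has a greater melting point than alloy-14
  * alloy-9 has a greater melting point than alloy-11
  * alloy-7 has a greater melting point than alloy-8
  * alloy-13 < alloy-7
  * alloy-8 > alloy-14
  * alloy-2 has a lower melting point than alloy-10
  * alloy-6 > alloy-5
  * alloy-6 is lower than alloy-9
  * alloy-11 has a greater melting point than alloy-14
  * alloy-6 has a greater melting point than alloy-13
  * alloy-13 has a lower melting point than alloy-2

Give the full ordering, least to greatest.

alloy-13 < alloy-2 < alloy-5 < alloy-6 < alloy-14 < alloy-8 < alloy-7 < alloy-11 < alloy-9 < alloy-10

Each adjacent pair is fixed by a given relation: alloy-13 < alloy-2; alloy-2 < alloy-5; alloy-5 < alloy-6; alloy-6 < alloy-14; alloy-14 < alloy-8; alloy-8 < alloy-7; alloy-7 < alloy-11; alloy-11 < alloy-9; alloy-9 < alloy-10. Chaining them end to end gives the full order.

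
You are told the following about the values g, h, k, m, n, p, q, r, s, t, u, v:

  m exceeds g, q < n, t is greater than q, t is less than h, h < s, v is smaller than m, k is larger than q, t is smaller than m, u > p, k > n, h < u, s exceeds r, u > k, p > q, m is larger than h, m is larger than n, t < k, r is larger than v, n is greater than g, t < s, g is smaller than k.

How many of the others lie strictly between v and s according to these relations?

Chaining upward from v reaches: r, m.
Chaining downward from s reaches: q, t, h, r.
Strictly between v and s are those in both lists: r — 1 element.

1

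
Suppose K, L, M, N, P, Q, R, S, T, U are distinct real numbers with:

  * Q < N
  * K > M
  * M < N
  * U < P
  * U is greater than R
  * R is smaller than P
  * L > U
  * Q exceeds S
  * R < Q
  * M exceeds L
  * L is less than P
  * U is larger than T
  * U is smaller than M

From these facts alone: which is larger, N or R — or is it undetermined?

The relevant relations are R < U; U < L; L < M; M < N.
Together: R < U < L < M < N.
So N is larger.

N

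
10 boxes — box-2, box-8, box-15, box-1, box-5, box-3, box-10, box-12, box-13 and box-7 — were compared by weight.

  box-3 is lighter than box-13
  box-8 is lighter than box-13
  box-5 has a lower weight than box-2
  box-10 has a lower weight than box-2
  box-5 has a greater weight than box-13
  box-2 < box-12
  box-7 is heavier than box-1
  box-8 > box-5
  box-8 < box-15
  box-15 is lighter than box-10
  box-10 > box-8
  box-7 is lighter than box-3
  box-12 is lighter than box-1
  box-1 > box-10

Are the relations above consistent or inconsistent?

inconsistent

Chaining the given relations yields box-5 < box-8 < box-15 < box-10 < box-2 < box-12 < box-1 < box-7 < box-3 < box-13, so box-5 < box-13. But one relation states box-13 < box-5. These cannot both hold.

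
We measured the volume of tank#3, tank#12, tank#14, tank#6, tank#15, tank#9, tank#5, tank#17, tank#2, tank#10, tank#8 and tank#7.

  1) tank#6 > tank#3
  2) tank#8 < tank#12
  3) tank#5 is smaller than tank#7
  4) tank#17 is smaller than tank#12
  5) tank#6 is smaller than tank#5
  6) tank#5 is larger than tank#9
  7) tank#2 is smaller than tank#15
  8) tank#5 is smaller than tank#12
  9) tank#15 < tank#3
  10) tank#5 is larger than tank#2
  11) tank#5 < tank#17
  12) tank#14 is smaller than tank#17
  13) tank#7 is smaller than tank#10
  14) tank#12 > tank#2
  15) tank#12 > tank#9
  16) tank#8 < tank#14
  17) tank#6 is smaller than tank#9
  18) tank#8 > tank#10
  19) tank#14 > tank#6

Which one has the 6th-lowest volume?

tank#5

Chaining the given pairs: tank#2 < tank#15 < tank#3 < tank#6 < tank#9 < tank#5 < tank#7 < tank#10 < tank#8 < tank#14 < tank#17 < tank#12.
The 6th smallest is tank#5.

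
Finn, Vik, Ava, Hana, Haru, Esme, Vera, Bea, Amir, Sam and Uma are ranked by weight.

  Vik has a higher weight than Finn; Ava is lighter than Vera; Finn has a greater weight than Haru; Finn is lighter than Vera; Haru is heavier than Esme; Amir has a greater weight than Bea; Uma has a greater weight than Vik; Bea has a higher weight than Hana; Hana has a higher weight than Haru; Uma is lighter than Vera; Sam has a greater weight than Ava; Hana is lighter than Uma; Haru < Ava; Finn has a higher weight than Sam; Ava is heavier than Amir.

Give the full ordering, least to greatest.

Esme < Haru < Hana < Bea < Amir < Ava < Sam < Finn < Vik < Uma < Vera

Nothing is placed below Esme, so it is least; from there Esme < Haru; Haru < Hana; Hana < Bea; Bea < Amir; Amir < Ava; Ava < Sam; Sam < Finn; Finn < Vik; Vik < Uma; Uma < Vera, each given directly.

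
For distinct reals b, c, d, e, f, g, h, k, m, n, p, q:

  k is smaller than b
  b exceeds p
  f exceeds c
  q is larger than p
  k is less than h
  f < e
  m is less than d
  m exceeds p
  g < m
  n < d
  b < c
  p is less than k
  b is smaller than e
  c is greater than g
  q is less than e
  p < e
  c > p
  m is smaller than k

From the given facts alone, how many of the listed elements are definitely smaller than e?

8

From e the given relations immediately reach p, q, b, f.
From those, k, c — 6 in total.
From those, g, m — 8 in total.
No other element is forced below e by the given relations, so the count is 8.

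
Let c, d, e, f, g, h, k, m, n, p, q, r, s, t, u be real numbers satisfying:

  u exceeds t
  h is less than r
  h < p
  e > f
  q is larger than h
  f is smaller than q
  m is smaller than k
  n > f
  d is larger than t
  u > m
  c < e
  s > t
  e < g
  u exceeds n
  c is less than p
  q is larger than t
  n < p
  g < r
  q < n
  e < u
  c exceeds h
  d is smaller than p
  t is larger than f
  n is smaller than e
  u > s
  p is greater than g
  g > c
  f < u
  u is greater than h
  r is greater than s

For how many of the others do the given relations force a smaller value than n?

The elements the relations force below n are f, t, h, q — no chain reaches any other.
That is 4.

4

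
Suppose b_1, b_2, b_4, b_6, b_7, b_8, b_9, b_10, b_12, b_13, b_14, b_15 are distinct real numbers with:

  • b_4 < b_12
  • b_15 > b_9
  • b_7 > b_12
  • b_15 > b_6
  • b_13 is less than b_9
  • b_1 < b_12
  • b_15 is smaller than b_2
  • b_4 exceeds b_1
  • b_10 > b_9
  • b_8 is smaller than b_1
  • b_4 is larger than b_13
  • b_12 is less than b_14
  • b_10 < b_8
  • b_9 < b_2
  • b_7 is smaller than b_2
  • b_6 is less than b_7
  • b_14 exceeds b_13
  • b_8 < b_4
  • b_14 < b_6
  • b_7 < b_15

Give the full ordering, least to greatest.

Nothing is placed below b_13, so it is least; from there b_13 < b_9; b_9 < b_10; b_10 < b_8; b_8 < b_1; b_1 < b_4; b_4 < b_12; b_12 < b_14; b_14 < b_6; b_6 < b_7; b_7 < b_15; b_15 < b_2, each given directly.

b_13 < b_9 < b_10 < b_8 < b_1 < b_4 < b_12 < b_14 < b_6 < b_7 < b_15 < b_2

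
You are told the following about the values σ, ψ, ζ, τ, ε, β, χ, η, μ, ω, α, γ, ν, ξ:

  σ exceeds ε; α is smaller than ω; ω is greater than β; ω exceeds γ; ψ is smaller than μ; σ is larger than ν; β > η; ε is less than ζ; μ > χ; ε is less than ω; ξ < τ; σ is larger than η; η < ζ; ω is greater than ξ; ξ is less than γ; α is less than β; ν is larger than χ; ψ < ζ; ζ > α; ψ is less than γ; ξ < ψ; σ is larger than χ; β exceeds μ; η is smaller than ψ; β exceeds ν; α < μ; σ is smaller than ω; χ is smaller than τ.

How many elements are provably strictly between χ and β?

Chaining upward from χ reaches: τ, μ, ν, σ, ω.
Chaining downward from β reaches: η, ξ, ψ, α, μ, ν.
Strictly between χ and β are those in both lists: μ, ν — 2 elements.

2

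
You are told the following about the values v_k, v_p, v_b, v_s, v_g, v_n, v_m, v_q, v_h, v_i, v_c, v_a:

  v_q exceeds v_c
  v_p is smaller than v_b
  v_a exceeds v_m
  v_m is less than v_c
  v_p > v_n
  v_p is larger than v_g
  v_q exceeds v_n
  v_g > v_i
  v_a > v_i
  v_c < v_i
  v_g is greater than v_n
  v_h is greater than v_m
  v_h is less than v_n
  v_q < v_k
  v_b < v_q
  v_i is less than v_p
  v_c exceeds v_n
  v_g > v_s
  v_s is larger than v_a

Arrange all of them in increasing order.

v_m < v_h < v_n < v_c < v_i < v_a < v_s < v_g < v_p < v_b < v_q < v_k

Each adjacent pair is fixed by a given relation: v_m < v_h; v_h < v_n; v_n < v_c; v_c < v_i; v_i < v_a; v_a < v_s; v_s < v_g; v_g < v_p; v_p < v_b; v_b < v_q; v_q < v_k. Chaining them end to end gives the full order.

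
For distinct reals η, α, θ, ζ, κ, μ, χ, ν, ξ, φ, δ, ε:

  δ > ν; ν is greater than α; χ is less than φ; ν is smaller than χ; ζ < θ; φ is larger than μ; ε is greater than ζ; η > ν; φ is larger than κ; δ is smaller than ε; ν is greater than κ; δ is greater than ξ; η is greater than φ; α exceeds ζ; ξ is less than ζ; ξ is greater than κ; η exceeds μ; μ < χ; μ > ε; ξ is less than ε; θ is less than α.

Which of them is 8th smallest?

ε

The consecutive relations fix a unique order: κ < ξ < ζ < θ < α < ν < δ < ε < μ < χ < φ < η.
Counting 8 from the smallest end gives ε.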